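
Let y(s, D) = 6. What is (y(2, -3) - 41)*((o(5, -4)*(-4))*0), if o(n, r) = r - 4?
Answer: 0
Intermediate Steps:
o(n, r) = -4 + r
(y(2, -3) - 41)*((o(5, -4)*(-4))*0) = (6 - 41)*(((-4 - 4)*(-4))*0) = -35*(-8*(-4))*0 = -1120*0 = -35*0 = 0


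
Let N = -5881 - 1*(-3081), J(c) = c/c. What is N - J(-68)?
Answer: -2801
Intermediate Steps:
J(c) = 1
N = -2800 (N = -5881 + 3081 = -2800)
N - J(-68) = -2800 - 1*1 = -2800 - 1 = -2801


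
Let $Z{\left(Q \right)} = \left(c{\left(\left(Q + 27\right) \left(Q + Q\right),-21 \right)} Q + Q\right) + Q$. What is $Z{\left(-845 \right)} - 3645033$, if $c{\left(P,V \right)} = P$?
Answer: $-1171791623$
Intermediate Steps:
$Z{\left(Q \right)} = 2 Q + 2 Q^{2} \left(27 + Q\right)$ ($Z{\left(Q \right)} = \left(\left(Q + 27\right) \left(Q + Q\right) Q + Q\right) + Q = \left(\left(27 + Q\right) 2 Q Q + Q\right) + Q = \left(2 Q \left(27 + Q\right) Q + Q\right) + Q = \left(2 Q^{2} \left(27 + Q\right) + Q\right) + Q = \left(Q + 2 Q^{2} \left(27 + Q\right)\right) + Q = 2 Q + 2 Q^{2} \left(27 + Q\right)$)
$Z{\left(-845 \right)} - 3645033 = 2 \left(-845\right) \left(1 - 845 \left(27 - 845\right)\right) - 3645033 = 2 \left(-845\right) \left(1 - -691210\right) - 3645033 = 2 \left(-845\right) \left(1 + 691210\right) - 3645033 = 2 \left(-845\right) 691211 - 3645033 = -1168146590 - 3645033 = -1171791623$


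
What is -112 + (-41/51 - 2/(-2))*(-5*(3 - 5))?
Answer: -5612/51 ≈ -110.04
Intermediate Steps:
-112 + (-41/51 - 2/(-2))*(-5*(3 - 5)) = -112 + (-41*1/51 - 2*(-1/2))*(-5*(-2)) = -112 + (-41/51 + 1)*10 = -112 + (10/51)*10 = -112 + 100/51 = -5612/51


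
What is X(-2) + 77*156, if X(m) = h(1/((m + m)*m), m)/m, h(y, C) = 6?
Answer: 12009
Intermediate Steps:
X(m) = 6/m
X(-2) + 77*156 = 6/(-2) + 77*156 = 6*(-½) + 12012 = -3 + 12012 = 12009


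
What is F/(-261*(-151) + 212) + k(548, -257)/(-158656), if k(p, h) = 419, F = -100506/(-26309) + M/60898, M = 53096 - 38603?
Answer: -12783821732150617/5035947922318591808 ≈ -0.0025385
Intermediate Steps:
M = 14493
F = 6501910725/1602165482 (F = -100506/(-26309) + 14493/60898 = -100506*(-1/26309) + 14493*(1/60898) = 100506/26309 + 14493/60898 = 6501910725/1602165482 ≈ 4.0582)
F/(-261*(-151) + 212) + k(548, -257)/(-158656) = 6501910725/(1602165482*(-261*(-151) + 212)) + 419/(-158656) = 6501910725/(1602165482*(39411 + 212)) + 419*(-1/158656) = (6501910725/1602165482)/39623 - 419/158656 = (6501910725/1602165482)*(1/39623) - 419/158656 = 6501910725/63482602893286 - 419/158656 = -12783821732150617/5035947922318591808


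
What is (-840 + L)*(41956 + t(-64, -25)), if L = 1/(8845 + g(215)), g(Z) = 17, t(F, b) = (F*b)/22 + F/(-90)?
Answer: -77435438764594/2193345 ≈ -3.5305e+7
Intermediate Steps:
t(F, b) = -F/90 + F*b/22 (t(F, b) = (F*b)*(1/22) + F*(-1/90) = F*b/22 - F/90 = -F/90 + F*b/22)
L = 1/8862 (L = 1/(8845 + 17) = 1/8862 ≈ 0.00011284)
(-840 + L)*(41956 + t(-64, -25)) = (-840 + 1/8862)*(41956 + (1/990)*(-64)*(-11 + 45*(-25))) = -7444079*(41956 + (1/990)*(-64)*(-11 - 1125))/8862 = -7444079*(41956 + (1/990)*(-64)*(-1136))/8862 = -7444079*(41956 + 36352/495)/8862 = -7444079/8862*20804572/495 = -77435438764594/2193345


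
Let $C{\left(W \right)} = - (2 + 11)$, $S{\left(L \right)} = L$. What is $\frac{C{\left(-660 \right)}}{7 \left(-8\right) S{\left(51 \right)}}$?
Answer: $\frac{13}{2856} \approx 0.0045518$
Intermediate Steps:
$C{\left(W \right)} = -13$ ($C{\left(W \right)} = \left(-1\right) 13 = -13$)
$\frac{C{\left(-660 \right)}}{7 \left(-8\right) S{\left(51 \right)}} = - \frac{13}{7 \left(-8\right) 51} = - \frac{13}{\left(-56\right) 51} = - \frac{13}{-2856} = \left(-13\right) \left(- \frac{1}{2856}\right) = \frac{13}{2856}$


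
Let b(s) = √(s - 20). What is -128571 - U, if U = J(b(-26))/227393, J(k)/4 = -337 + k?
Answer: -29236144055/227393 - 4*I*√46/227393 ≈ -1.2857e+5 - 0.00011931*I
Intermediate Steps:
b(s) = √(-20 + s)
J(k) = -1348 + 4*k (J(k) = 4*(-337 + k) = -1348 + 4*k)
U = -1348/227393 + 4*I*√46/227393 (U = (-1348 + 4*√(-20 - 26))/227393 = (-1348 + 4*√(-46))*(1/227393) = (-1348 + 4*(I*√46))*(1/227393) = (-1348 + 4*I*√46)*(1/227393) = -1348/227393 + 4*I*√46/227393 ≈ -0.0059281 + 0.00011931*I)
-128571 - U = -128571 - (-1348/227393 + 4*I*√46/227393) = -128571 + (1348/227393 - 4*I*√46/227393) = -29236144055/227393 - 4*I*√46/227393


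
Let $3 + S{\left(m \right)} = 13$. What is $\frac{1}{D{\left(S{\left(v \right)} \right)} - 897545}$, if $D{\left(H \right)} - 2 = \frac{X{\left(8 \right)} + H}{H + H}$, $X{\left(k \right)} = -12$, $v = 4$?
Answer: $- \frac{10}{8975431} \approx -1.1142 \cdot 10^{-6}$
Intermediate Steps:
$S{\left(m \right)} = 10$ ($S{\left(m \right)} = -3 + 13 = 10$)
$D{\left(H \right)} = 2 + \frac{-12 + H}{2 H}$ ($D{\left(H \right)} = 2 + \frac{-12 + H}{H + H} = 2 + \frac{-12 + H}{2 H}$)
$\frac{1}{D{\left(S{\left(v \right)} \right)} - 897545} = \frac{1}{\left(\frac{5}{2} - \frac{6}{10}\right) - 897545} = \frac{1}{\left(\frac{5}{2} - \frac{3}{5}\right) - 897545} = \frac{1}{\frac{19}{10} - 897545} = \frac{1}{- \frac{8975431}{10}} = - \frac{10}{8975431}$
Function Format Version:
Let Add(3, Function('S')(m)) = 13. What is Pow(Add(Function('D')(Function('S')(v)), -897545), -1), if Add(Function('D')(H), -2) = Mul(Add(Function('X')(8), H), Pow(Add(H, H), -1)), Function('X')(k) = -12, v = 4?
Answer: Rational(-10, 8975431) ≈ -1.1142e-6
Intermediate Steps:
Function('S')(m) = 10 (Function('S')(m) = Add(-3, 13) = 10)
Function('D')(H) = Add(2, Mul(Rational(1, 2), Pow(H, -1), Add(-12, H))) (Function('D')(H) = Add(2, Mul(Add(-12, H), Pow(Add(H, H), -1))) = Add(2, Mul(Add(-12, H), Pow(Mul(2, H), -1))) = Add(2, Mul(Add(-12, H), Mul(Rational(1, 2), Pow(H, -1)))) = Add(2, Mul(Rational(1, 2), Pow(H, -1), Add(-12, H))))
Pow(Add(Function('D')(Function('S')(v)), -897545), -1) = Pow(Add(Add(Rational(5, 2), Mul(-6, Pow(10, -1))), -897545), -1) = Pow(Add(Add(Rational(5, 2), Mul(-6, Rational(1, 10))), -897545), -1) = Pow(Add(Add(Rational(5, 2), Rational(-3, 5)), -897545), -1) = Pow(Add(Rational(19, 10), -897545), -1) = Pow(Rational(-8975431, 10), -1) = Rational(-10, 8975431)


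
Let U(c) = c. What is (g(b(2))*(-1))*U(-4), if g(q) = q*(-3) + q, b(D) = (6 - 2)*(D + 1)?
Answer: -96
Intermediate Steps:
b(D) = 4 + 4*D (b(D) = 4*(1 + D) = 4 + 4*D)
g(q) = -2*q (g(q) = -3*q + q = -2*q)
(g(b(2))*(-1))*U(-4) = (-2*(4 + 4*2)*(-1))*(-4) = (-2*(4 + 8)*(-1))*(-4) = (-2*12*(-1))*(-4) = -24*(-1)*(-4) = 24*(-4) = -96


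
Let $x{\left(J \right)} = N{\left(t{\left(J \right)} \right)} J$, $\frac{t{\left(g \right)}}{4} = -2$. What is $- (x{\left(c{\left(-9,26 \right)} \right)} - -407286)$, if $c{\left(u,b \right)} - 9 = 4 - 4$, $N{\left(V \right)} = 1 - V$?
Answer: $-407367$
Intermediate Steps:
$t{\left(g \right)} = -8$ ($t{\left(g \right)} = 4 \left(-2\right) = -8$)
$c{\left(u,b \right)} = 9$ ($c{\left(u,b \right)} = 9 + \left(4 - 4\right) = 9 + 0 = 9$)
$x{\left(J \right)} = 9 J$ ($x{\left(J \right)} = \left(1 - -8\right) J = \left(1 + 8\right) J = 9 J$)
$- (x{\left(c{\left(-9,26 \right)} \right)} - -407286) = - (9 \cdot 9 - -407286) = - (81 + 407286) = \left(-1\right) 407367 = -407367$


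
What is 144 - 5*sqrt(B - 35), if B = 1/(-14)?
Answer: 144 - 5*I*sqrt(6874)/14 ≈ 144.0 - 29.611*I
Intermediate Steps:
B = -1/14 ≈ -0.071429
144 - 5*sqrt(B - 35) = 144 - 5*sqrt(-1/14 - 35) = 144 - 5*I*sqrt(6874)/14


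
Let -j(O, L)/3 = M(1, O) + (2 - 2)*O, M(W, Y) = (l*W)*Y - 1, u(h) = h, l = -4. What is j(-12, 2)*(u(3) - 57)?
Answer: 7614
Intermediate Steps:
M(W, Y) = -1 - 4*W*Y (M(W, Y) = (-4*W)*Y - 1 = -4*W*Y - 1 = -1 - 4*W*Y)
j(O, L) = 3 + 12*O (j(O, L) = -3*((-1 - 4*1*O) + (2 - 2)*O) = -3*((-1 - 4*O) + 0*O) = -3*((-1 - 4*O) + 0) = -3*(-1 - 4*O) = 3 + 12*O)
j(-12, 2)*(u(3) - 57) = (3 + 12*(-12))*(3 - 57) = (3 - 144)*(-54) = -141*(-54) = 7614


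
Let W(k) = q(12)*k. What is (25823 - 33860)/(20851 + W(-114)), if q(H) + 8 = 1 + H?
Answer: -8037/20281 ≈ -0.39628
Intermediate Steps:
q(H) = -7 + H (q(H) = -8 + (1 + H) = -7 + H)
W(k) = 5*k (W(k) = (-7 + 12)*k = 5*k)
(25823 - 33860)/(20851 + W(-114)) = (25823 - 33860)/(20851 + 5*(-114)) = -8037/(20851 - 570) = -8037/20281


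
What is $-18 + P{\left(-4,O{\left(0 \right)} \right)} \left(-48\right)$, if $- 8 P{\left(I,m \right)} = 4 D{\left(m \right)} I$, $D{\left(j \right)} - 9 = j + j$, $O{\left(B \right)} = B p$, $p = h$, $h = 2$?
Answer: $-882$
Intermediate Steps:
$p = 2$
$O{\left(B \right)} = 2 B$ ($O{\left(B \right)} = B 2 = 2 B$)
$D{\left(j \right)} = 9 + 2 j$ ($D{\left(j \right)} = 9 + \left(j + j\right) = 9 + 2 j$)
$P{\left(I,m \right)} = - \frac{I \left(36 + 8 m\right)}{8}$ ($P{\left(I,m \right)} = - \frac{4 \left(9 + 2 m\right) I}{8} = - \frac{\left(36 + 8 m\right) I}{8} = - \frac{I \left(36 + 8 m\right)}{8}$)
$-18 + P{\left(-4,O{\left(0 \right)} \right)} \left(-48\right) = -18 + \left(- \frac{1}{2}\right) \left(-4\right) \left(9 + 2 \cdot 2 \cdot 0\right) \left(-48\right) = -18 + \left(- \frac{1}{2}\right) \left(-4\right) \left(9 + 2 \cdot 0\right) \left(-48\right) = -18 + \left(- \frac{1}{2}\right) \left(-4\right) \left(9 + 0\right) \left(-48\right) = -18 + \left(- \frac{1}{2}\right) \left(-4\right) 9 \left(-48\right) = -18 + 18 \left(-48\right) = -18 - 864 = -882$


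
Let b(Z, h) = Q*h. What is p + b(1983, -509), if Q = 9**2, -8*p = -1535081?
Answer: 1205249/8 ≈ 1.5066e+5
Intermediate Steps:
p = 1535081/8 (p = -1/8*(-1535081) = 1535081/8 ≈ 1.9189e+5)
Q = 81
b(Z, h) = 81*h
p + b(1983, -509) = 1535081/8 + 81*(-509) = 1535081/8 - 41229 = 1205249/8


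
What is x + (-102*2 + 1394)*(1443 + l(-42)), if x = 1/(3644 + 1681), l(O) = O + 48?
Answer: 9181950751/5325 ≈ 1.7243e+6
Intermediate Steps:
l(O) = 48 + O
x = 1/5325 ≈ 0.00018779
x + (-102*2 + 1394)*(1443 + l(-42)) = 1/5325 + (-102*2 + 1394)*(1443 + (48 - 42)) = 1/5325 + (-204 + 1394)*(1443 + 6) = 1/5325 + 1190*1449 = 1/5325 + 1724310 = 9181950751/5325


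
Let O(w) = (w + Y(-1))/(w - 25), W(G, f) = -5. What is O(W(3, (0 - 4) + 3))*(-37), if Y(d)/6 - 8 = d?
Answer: 1369/30 ≈ 45.633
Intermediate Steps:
Y(d) = 48 + 6*d
O(w) = (42 + w)/(-25 + w) (O(w) = (w + (48 + 6*(-1)))/(w - 25) = (w + (48 - 6))/(-25 + w) = (w + 42)/(-25 + w) = (42 + w)/(-25 + w))
O(W(3, (0 - 4) + 3))*(-37) = ((42 - 5)/(-25 - 5))*(-37) = (37/(-30))*(-37) = -1/30*37*(-37) = -37/30*(-37) = 1369/30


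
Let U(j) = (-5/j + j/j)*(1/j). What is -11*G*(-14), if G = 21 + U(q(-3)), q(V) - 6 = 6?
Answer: 233387/72 ≈ 3241.5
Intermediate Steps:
q(V) = 12 (q(V) = 6 + 6 = 12)
U(j) = (1 - 5/j)/j (U(j) = (-5/j + 1)/j = (1 - 5/j)/j)
G = 3031/144 (G = 21 + (-5 + 12)/12² = 21 + (1/144)*7 = 21 + 7/144 = 3031/144 ≈ 21.049)
-11*G*(-14) = -11*3031/144*(-14) = -33341/144*(-14) = 233387/72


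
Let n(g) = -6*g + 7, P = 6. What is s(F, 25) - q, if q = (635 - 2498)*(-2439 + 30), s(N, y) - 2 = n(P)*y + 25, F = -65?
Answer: -4488665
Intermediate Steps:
n(g) = 7 - 6*g
s(N, y) = 27 - 29*y (s(N, y) = 2 + ((7 - 6*6)*y + 25) = 2 + ((7 - 36)*y + 25) = 2 + (-29*y + 25) = 2 + (25 - 29*y) = 27 - 29*y)
q = 4487967 (q = -1863*(-2409) = 4487967)
s(F, 25) - q = (27 - 29*25) - 1*4487967 = (27 - 725) - 4487967 = -698 - 4487967 = -4488665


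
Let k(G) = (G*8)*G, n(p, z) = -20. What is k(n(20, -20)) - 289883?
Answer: -286683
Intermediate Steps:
k(G) = 8*G**2 (k(G) = (8*G)*G = 8*G**2)
k(n(20, -20)) - 289883 = 8*(-20)**2 - 289883 = 8*400 - 289883 = 3200 - 289883 = -286683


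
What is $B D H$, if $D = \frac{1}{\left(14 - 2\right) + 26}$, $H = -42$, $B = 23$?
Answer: $- \frac{483}{19} \approx -25.421$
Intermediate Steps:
$D = \frac{1}{38}$ ($D = \frac{1}{\left(14 - 2\right) + 26} = \frac{1}{12 + 26} = \frac{1}{38} \approx 0.026316$)
$B D H = 23 \cdot \frac{1}{38} \left(-42\right) = \frac{23}{38} \left(-42\right) = - \frac{483}{19}$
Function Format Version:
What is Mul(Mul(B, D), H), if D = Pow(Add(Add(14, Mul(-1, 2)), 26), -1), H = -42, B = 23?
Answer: Rational(-483, 19) ≈ -25.421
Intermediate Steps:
D = Rational(1, 38) (D = Pow(Add(Add(14, -2), 26), -1) = Pow(Add(12, 26), -1) = Pow(38, -1) = Rational(1, 38) ≈ 0.026316)
Mul(Mul(B, D), H) = Mul(Mul(23, Rational(1, 38)), -42) = Mul(Rational(23, 38), -42) = Rational(-483, 19)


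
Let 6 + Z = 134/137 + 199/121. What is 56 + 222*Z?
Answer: -11500358/16577 ≈ -693.75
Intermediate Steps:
Z = -55985/16577 (Z = -6 + (134/137 + 199/121) = -6 + 43477/16577 = -55985/16577 ≈ -3.3773)
56 + 222*Z = 56 + 222*(-55985/16577) = 56 - 12428670/16577 = -11500358/16577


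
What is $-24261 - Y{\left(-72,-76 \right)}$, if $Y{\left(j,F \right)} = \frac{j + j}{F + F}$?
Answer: $- \frac{460977}{19} \approx -24262.0$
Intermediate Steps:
$Y{\left(j,F \right)} = \frac{j}{F}$ ($Y{\left(j,F \right)} = \frac{2 j}{2 F} = 2 j \frac{1}{2 F} = \frac{j}{F}$)
$-24261 - Y{\left(-72,-76 \right)} = -24261 - - \frac{72}{-76} = -24261 - \left(-72\right) \left(- \frac{1}{76}\right) = -24261 - \frac{18}{19} = - \frac{460977}{19}$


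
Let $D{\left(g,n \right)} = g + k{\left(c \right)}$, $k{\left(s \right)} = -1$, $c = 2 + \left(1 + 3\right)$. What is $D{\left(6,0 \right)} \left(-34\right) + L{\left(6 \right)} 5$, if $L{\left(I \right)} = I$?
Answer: $-140$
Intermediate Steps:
$c = 6$ ($c = 2 + 4 = 6$)
$D{\left(g,n \right)} = -1 + g$ ($D{\left(g,n \right)} = g - 1 = -1 + g$)
$D{\left(6,0 \right)} \left(-34\right) + L{\left(6 \right)} 5 = \left(-1 + 6\right) \left(-34\right) + 6 \cdot 5 = 5 \left(-34\right) + 30 = -170 + 30 = -140$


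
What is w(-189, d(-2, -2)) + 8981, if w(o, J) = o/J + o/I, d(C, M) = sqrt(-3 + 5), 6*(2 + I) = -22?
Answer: 153244/17 - 189*sqrt(2)/2 ≈ 8880.7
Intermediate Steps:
I = -17/3 (I = -2 + (1/6)*(-22) = -2 - 11/3 = -17/3 ≈ -5.6667)
d(C, M) = sqrt(2)
w(o, J) = -3*o/17 + o/J (w(o, J) = o/J + o/(-17/3) = o/J + o*(-3/17) = o/J - 3*o/17 = -3*o/17 + o/J)
w(-189, d(-2, -2)) + 8981 = (-3/17*(-189) - 189*sqrt(2)/2) + 8981 = (567/17 - 189*sqrt(2)/2) + 8981 = 153244/17 - 189*sqrt(2)/2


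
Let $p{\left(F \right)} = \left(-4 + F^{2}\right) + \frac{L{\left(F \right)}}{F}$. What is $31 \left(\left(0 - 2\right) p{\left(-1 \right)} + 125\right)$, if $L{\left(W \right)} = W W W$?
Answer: $3999$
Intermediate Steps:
$L{\left(W \right)} = W^{3}$ ($L{\left(W \right)} = W^{2} W = W^{3}$)
$p{\left(F \right)} = -4 + 2 F^{2}$ ($p{\left(F \right)} = \left(-4 + F^{2}\right) + \frac{F^{3}}{F} = \left(-4 + F^{2}\right) + F^{2} = -4 + 2 F^{2}$)
$31 \left(\left(0 - 2\right) p{\left(-1 \right)} + 125\right) = 31 \left(\left(0 - 2\right) \left(-4 + 2 \left(-1\right)^{2}\right) + 125\right) = 31 \left(- 2 \left(-4 + 2 \cdot 1\right) + 125\right) = 31 \left(- 2 \left(-4 + 2\right) + 125\right) = 31 \left(\left(-2\right) \left(-2\right) + 125\right) = 31 \left(4 + 125\right) = 31 \cdot 129 = 3999$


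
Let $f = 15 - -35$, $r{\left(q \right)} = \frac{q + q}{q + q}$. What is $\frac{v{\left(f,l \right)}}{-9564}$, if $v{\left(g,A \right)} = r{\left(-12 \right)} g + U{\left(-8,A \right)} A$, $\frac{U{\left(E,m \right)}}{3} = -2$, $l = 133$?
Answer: $\frac{187}{2391} \approx 0.07821$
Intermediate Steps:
$U{\left(E,m \right)} = -6$ ($U{\left(E,m \right)} = 3 \left(-2\right) = -6$)
$r{\left(q \right)} = 1$ ($r{\left(q \right)} = \frac{2 q}{2 q} = 2 q \frac{1}{2 q} = 1$)
$f = 50$ ($f = 15 + 35 = 50$)
$v{\left(g,A \right)} = g - 6 A$ ($v{\left(g,A \right)} = 1 g - 6 A = g - 6 A$)
$\frac{v{\left(f,l \right)}}{-9564} = \frac{50 - 798}{-9564} = \left(50 - 798\right) \left(- \frac{1}{9564}\right) = \left(-748\right) \left(- \frac{1}{9564}\right) = \frac{187}{2391}$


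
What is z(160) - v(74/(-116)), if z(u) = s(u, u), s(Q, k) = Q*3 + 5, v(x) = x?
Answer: 28167/58 ≈ 485.64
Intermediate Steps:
s(Q, k) = 5 + 3*Q (s(Q, k) = 3*Q + 5 = 5 + 3*Q)
z(u) = 5 + 3*u
z(160) - v(74/(-116)) = (5 + 3*160) - 74/(-116) = (5 + 480) - 74*(-1)/116 = 485 - 1*(-37/58) = 485 + 37/58 = 28167/58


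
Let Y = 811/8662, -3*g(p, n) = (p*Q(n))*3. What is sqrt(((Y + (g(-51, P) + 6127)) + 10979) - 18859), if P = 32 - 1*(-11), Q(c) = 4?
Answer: I*sqrt(116214823074)/8662 ≈ 39.356*I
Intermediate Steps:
P = 43 (P = 32 + 11 = 43)
g(p, n) = -4*p (g(p, n) = -p*4*3/3 = -4*p*3/3 = -4*p)
Y = 811/8662 (Y = 811*(1/8662) = 811/8662 ≈ 0.093627)
sqrt(((Y + (g(-51, P) + 6127)) + 10979) - 18859) = sqrt(((811/8662 + (-4*(-51) + 6127)) + 10979) - 18859) = sqrt(((811/8662 + (204 + 6127)) + 10979) - 18859) = sqrt(((811/8662 + 6331) + 10979) - 18859) = sqrt((54839933/8662 + 10979) - 18859) = sqrt(149940031/8662 - 18859) = sqrt(-13416627/8662) = I*sqrt(116214823074)/8662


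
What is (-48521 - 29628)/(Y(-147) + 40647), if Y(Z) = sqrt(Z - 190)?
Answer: -3176522403/1652178946 + 78149*I*sqrt(337)/1652178946 ≈ -1.9226 + 0.00086832*I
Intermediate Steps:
Y(Z) = sqrt(-190 + Z)
(-48521 - 29628)/(Y(-147) + 40647) = (-48521 - 29628)/(sqrt(-190 - 147) + 40647) = -78149/(sqrt(-337) + 40647) = -78149/(I*sqrt(337) + 40647) = -78149/(40647 + I*sqrt(337))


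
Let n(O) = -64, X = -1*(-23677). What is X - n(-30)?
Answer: 23741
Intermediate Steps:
X = 23677
X - n(-30) = 23677 - 1*(-64) = 23677 + 64 = 23741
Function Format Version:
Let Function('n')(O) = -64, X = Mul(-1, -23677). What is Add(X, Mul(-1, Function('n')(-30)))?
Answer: 23741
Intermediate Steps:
X = 23677
Add(X, Mul(-1, Function('n')(-30))) = Add(23677, Mul(-1, -64)) = Add(23677, 64) = 23741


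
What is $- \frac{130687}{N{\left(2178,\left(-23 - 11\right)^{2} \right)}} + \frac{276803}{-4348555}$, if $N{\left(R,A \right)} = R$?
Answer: $- \frac{568902484219}{9471152790} \approx -60.067$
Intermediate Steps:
$- \frac{130687}{N{\left(2178,\left(-23 - 11\right)^{2} \right)}} + \frac{276803}{-4348555} = - \frac{130687}{2178} + \frac{276803}{-4348555} = \left(-130687\right) \frac{1}{2178} + 276803 \left(- \frac{1}{4348555}\right) = - \frac{130687}{2178} - \frac{276803}{4348555} = - \frac{568902484219}{9471152790}$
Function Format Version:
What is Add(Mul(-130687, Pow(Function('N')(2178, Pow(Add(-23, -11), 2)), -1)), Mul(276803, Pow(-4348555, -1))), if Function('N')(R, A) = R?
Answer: Rational(-568902484219, 9471152790) ≈ -60.067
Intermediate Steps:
Add(Mul(-130687, Pow(Function('N')(2178, Pow(Add(-23, -11), 2)), -1)), Mul(276803, Pow(-4348555, -1))) = Add(Mul(-130687, Pow(2178, -1)), Mul(276803, Pow(-4348555, -1))) = Add(Mul(-130687, Rational(1, 2178)), Mul(276803, Rational(-1, 4348555))) = Add(Rational(-130687, 2178), Rational(-276803, 4348555)) = Rational(-568902484219, 9471152790)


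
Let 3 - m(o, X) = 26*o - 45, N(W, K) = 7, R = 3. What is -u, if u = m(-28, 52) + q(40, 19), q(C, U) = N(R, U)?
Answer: -783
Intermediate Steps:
q(C, U) = 7
m(o, X) = 48 - 26*o (m(o, X) = 3 - (26*o - 45) = 3 - (-45 + 26*o) = 3 + (45 - 26*o) = 48 - 26*o)
u = 783 (u = (48 - 26*(-28)) + 7 = (48 + 728) + 7 = 776 + 7 = 783)
-u = -1*783 = -783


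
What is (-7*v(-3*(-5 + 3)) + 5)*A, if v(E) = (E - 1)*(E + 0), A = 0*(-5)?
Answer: 0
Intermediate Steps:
A = 0
v(E) = E*(-1 + E) (v(E) = (-1 + E)*E = E*(-1 + E))
(-7*v(-3*(-5 + 3)) + 5)*A = (-7*(-3*(-5 + 3))*(-1 - 3*(-5 + 3)) + 5)*0 = (-7*(-3*(-2))*(-1 - 3*(-2)) + 5)*0 = (-42*(-1 + 6) + 5)*0 = (-42*5 + 5)*0 = (-7*30 + 5)*0 = (-210 + 5)*0 = -205*0 = 0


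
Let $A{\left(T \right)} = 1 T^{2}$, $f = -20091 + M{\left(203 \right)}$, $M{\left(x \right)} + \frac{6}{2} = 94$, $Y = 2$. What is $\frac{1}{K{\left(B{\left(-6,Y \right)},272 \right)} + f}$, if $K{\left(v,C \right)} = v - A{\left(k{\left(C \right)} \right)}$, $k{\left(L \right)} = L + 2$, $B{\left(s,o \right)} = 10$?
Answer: $- \frac{1}{95066} \approx -1.0519 \cdot 10^{-5}$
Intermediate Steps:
$M{\left(x \right)} = 91$ ($M{\left(x \right)} = -3 + 94 = 91$)
$k{\left(L \right)} = 2 + L$
$f = -20000$ ($f = -20091 + 91 = -20000$)
$A{\left(T \right)} = T^{2}$
$K{\left(v,C \right)} = v - \left(2 + C\right)^{2}$
$\frac{1}{K{\left(B{\left(-6,Y \right)},272 \right)} + f} = \frac{1}{\left(10 - \left(2 + 272\right)^{2}\right) - 20000} = \frac{1}{\left(10 - 274^{2}\right) - 20000} = \frac{1}{\left(10 - 75076\right) - 20000} = \frac{1}{-75066 - 20000} = \frac{1}{-95066} = - \frac{1}{95066}$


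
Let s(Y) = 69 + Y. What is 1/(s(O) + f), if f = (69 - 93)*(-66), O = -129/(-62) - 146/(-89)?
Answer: 5518/9141787 ≈ 0.00060360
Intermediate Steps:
O = 20533/5518 (O = -129*(-1/62) - 146*(-1/89) = 129/62 + 146/89 = 20533/5518 ≈ 3.7211)
f = 1584 (f = -24*(-66) = 1584)
1/(s(O) + f) = 1/((69 + 20533/5518) + 1584) = 1/(401275/5518 + 1584) = 1/(9141787/5518) = 5518/9141787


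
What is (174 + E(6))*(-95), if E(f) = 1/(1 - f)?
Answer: -16511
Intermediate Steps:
(174 + E(6))*(-95) = (174 - 1/(-1 + 6))*(-95) = (174 - 1/5)*(-95) = (869/5)*(-95) = -16511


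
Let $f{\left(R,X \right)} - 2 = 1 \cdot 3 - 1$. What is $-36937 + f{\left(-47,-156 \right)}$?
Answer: $-36933$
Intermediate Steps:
$f{\left(R,X \right)} = 4$ ($f{\left(R,X \right)} = 2 + \left(1 \cdot 3 - 1\right) = 2 + \left(3 - 1\right) = 2 + 2 = 4$)
$-36937 + f{\left(-47,-156 \right)} = -36937 + 4 = -36933$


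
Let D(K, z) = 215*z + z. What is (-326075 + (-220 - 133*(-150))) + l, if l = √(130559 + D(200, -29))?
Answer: -306345 + √124295 ≈ -3.0599e+5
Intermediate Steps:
D(K, z) = 216*z
l = √124295 (l = √(130559 + 216*(-29)) = √(130559 - 6264) = √124295 ≈ 352.55)
(-326075 + (-220 - 133*(-150))) + l = (-326075 + (-220 - 133*(-150))) + √124295 = (-326075 + (-220 + 19950)) + √124295 = (-326075 + 19730) + √124295 = -306345 + √124295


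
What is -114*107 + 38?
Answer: -12160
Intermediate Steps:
-114*107 + 38 = -12198 + 38 = -12160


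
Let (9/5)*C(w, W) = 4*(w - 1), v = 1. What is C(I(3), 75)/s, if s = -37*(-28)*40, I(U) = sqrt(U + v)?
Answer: 1/18648 ≈ 5.3625e-5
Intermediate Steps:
I(U) = sqrt(1 + U) (I(U) = sqrt(U + 1) = sqrt(1 + U))
C(w, W) = -20/9 + 20*w/9 (C(w, W) = 5*(4*(w - 1))/9 = 5*(4*(-1 + w))/9 = 5*(-4 + 4*w)/9 = -20/9 + 20*w/9)
s = 41440 (s = 1036*40 = 41440)
C(I(3), 75)/s = (-20/9 + 20*sqrt(1 + 3)/9)/41440 = (-20/9 + 20*sqrt(4)/9)*(1/41440) = (-20/9 + (20/9)*2)*(1/41440) = (-20/9 + 40/9)*(1/41440) = (20/9)*(1/41440) = 1/18648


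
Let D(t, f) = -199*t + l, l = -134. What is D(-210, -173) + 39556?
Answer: 81212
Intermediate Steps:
D(t, f) = -134 - 199*t (D(t, f) = -199*t - 134 = -134 - 199*t)
D(-210, -173) + 39556 = (-134 - 199*(-210)) + 39556 = (-134 + 41790) + 39556 = 41656 + 39556 = 81212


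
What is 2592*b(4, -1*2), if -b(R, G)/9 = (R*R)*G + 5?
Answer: 629856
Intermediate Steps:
b(R, G) = -45 - 9*G*R² (b(R, G) = -9*((R*R)*G + 5) = -9*(R²*G + 5) = -9*(G*R² + 5) = -9*(5 + G*R²) = -45 - 9*G*R²)
2592*b(4, -1*2) = 2592*(-45 - 9*(-1*2)*4²) = 2592*(-45 - 9*(-2)*16) = 2592*(-45 + 288) = 2592*243 = 629856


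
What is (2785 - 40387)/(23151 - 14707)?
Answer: -18801/4222 ≈ -4.4531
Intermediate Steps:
(2785 - 40387)/(23151 - 14707) = -37602/8444 = -37602*1/8444 = -18801/4222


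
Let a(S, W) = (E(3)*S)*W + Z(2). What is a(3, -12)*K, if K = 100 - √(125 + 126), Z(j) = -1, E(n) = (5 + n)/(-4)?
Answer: 7100 - 71*√251 ≈ 5975.1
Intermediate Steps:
E(n) = -5/4 - n/4 (E(n) = (5 + n)*(-¼) = -5/4 - n/4)
a(S, W) = -1 - 2*S*W (a(S, W) = ((-5/4 - ¼*3)*S)*W - 1 = ((-5/4 - ¾)*S)*W - 1 = (-2*S)*W - 1 = -2*S*W - 1 = -1 - 2*S*W)
K = 100 - √251 ≈ 84.157
a(3, -12)*K = (-1 - 2*3*(-12))*(100 - √251) = (-1 + 72)*(100 - √251) = 71*(100 - √251) = 7100 - 71*√251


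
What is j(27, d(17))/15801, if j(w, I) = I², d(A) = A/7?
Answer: 289/774249 ≈ 0.00037326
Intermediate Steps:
d(A) = A/7 (d(A) = A*(⅐) = A/7)
j(27, d(17))/15801 = ((⅐)*17)²/15801 = (17/7)²*(1/15801) = (289/49)*(1/15801) = 289/774249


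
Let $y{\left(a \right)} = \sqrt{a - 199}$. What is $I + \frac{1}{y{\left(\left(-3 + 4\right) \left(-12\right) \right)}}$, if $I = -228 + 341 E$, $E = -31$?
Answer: $-10799 - \frac{i \sqrt{211}}{211} \approx -10799.0 - 0.068843 i$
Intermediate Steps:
$y{\left(a \right)} = \sqrt{-199 + a}$
$I = -10799$ ($I = -228 + 341 \left(-31\right) = -228 - 10571 = -10799$)
$I + \frac{1}{y{\left(\left(-3 + 4\right) \left(-12\right) \right)}} = -10799 + \frac{1}{\sqrt{-199 + \left(-3 + 4\right) \left(-12\right)}} = -10799 + \frac{1}{\sqrt{-199 + 1 \left(-12\right)}} = -10799 + \frac{1}{\sqrt{-199 - 12}} = -10799 + \frac{1}{\sqrt{-211}} = -10799 + \frac{1}{i \sqrt{211}} = -10799 - \frac{i \sqrt{211}}{211}$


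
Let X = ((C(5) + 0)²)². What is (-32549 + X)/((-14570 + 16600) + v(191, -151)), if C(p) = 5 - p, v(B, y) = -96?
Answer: -32549/1934 ≈ -16.830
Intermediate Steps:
X = 0 (X = (((5 - 1*5) + 0)²)² = (((5 - 5) + 0)²)² = ((0 + 0)²)² = (0²)² = 0² = 0)
(-32549 + X)/((-14570 + 16600) + v(191, -151)) = (-32549 + 0)/((-14570 + 16600) - 96) = -32549/(2030 - 96) = -32549/1934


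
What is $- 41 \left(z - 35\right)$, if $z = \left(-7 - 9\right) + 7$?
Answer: $1804$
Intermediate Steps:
$z = -9$ ($z = \left(-7 - 9\right) + 7 = -16 + 7 = -9$)
$- 41 \left(z - 35\right) = - 41 \left(-9 - 35\right) = \left(-41\right) \left(-44\right) = 1804$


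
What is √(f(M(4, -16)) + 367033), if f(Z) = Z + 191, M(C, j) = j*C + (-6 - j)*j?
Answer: 10*√3670 ≈ 605.81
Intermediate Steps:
M(C, j) = C*j + j*(-6 - j)
f(Z) = 191 + Z
√(f(M(4, -16)) + 367033) = √((191 - 16*(-6 + 4 - 1*(-16))) + 367033) = √((191 - 16*(-6 + 4 + 16)) + 367033) = √((191 - 16*14) + 367033) = √((191 - 224) + 367033) = √(-33 + 367033) = √367000 = 10*√3670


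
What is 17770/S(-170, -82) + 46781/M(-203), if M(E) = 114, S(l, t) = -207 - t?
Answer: 764369/2850 ≈ 268.20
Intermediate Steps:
17770/S(-170, -82) + 46781/M(-203) = 17770/(-207 - 1*(-82)) + 46781/114 = 17770/(-207 + 82) + 46781*(1/114) = 17770/(-125) + 46781/114 = 17770*(-1/125) + 46781/114 = -3554/25 + 46781/114 = 764369/2850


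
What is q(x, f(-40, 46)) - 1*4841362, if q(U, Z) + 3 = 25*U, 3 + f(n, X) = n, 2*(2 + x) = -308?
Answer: -4845265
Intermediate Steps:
x = -156 (x = -2 + (1/2)*(-308) = -2 - 154 = -156)
f(n, X) = -3 + n
q(U, Z) = -3 + 25*U
q(x, f(-40, 46)) - 1*4841362 = (-3 + 25*(-156)) - 1*4841362 = (-3 - 3900) - 4841362 = -3903 - 4841362 = -4845265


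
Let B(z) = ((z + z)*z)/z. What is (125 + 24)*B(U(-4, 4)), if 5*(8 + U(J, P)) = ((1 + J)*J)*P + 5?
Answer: 3874/5 ≈ 774.80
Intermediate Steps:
U(J, P) = -7 + J*P*(1 + J)/5 (U(J, P) = -8 + (((1 + J)*J)*P + 5)/5 = -8 + ((J*(1 + J))*P + 5)/5 = -8 + (J*P*(1 + J) + 5)/5 = -8 + (5 + J*P*(1 + J))/5 = -8 + (1 + J*P*(1 + J)/5) = -7 + J*P*(1 + J)/5)
B(z) = 2*z (B(z) = ((2*z)*z)/z = (2*z²)/z = 2*z)
(125 + 24)*B(U(-4, 4)) = (125 + 24)*(2*(-7 + (⅕)*(-4)*4 + (⅕)*4*(-4)²)) = 149*(2*(-7 - 16/5 + (⅕)*4*16)) = 149*(2*(-7 - 16/5 + 64/5)) = 149*(2*(13/5)) = 149*(26/5) = 3874/5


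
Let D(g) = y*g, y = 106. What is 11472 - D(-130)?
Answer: 25252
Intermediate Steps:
D(g) = 106*g
11472 - D(-130) = 11472 - 106*(-130) = 11472 - 1*(-13780) = 11472 + 13780 = 25252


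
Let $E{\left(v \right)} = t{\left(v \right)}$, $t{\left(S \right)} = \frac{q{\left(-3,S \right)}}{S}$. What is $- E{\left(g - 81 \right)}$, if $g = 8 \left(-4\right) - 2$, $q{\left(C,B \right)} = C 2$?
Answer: $- \frac{6}{115} \approx -0.052174$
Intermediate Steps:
$q{\left(C,B \right)} = 2 C$
$g = -34$ ($g = -32 - 2 = -34$)
$t{\left(S \right)} = - \frac{6}{S}$ ($t{\left(S \right)} = \frac{2 \left(-3\right)}{S} = - \frac{6}{S}$)
$E{\left(v \right)} = - \frac{6}{v}$
$- E{\left(g - 81 \right)} = - \frac{-6}{-34 - 81} = - \frac{-6}{-115} = - \frac{\left(-6\right) \left(-1\right)}{115} = \left(-1\right) \frac{6}{115} = - \frac{6}{115}$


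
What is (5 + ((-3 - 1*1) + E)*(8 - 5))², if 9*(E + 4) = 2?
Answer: 3025/9 ≈ 336.11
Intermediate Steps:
E = -34/9 (E = -4 + (⅑)*2 = -4 + 2/9 = -34/9 ≈ -3.7778)
(5 + ((-3 - 1*1) + E)*(8 - 5))² = (5 + ((-3 - 1*1) - 34/9)*(8 - 5))² = (5 + ((-3 - 1) - 34/9)*3)² = (5 + (-4 - 34/9)*3)² = (5 - 70/9*3)² = (5 - 70/3)² = (-55/3)² = 3025/9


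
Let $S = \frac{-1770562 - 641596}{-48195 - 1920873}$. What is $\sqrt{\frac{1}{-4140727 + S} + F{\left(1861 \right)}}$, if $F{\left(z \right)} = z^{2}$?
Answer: $\frac{\sqrt{57558189292855319180394916214815}}{4076685310139} \approx 1861.0$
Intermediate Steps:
$S = \frac{1206079}{984534}$ ($S = - \frac{2412158}{-1969068} = \left(-2412158\right) \left(- \frac{1}{1969068}\right) = \frac{1206079}{984534} \approx 1.225$)
$\sqrt{\frac{1}{-4140727 + S} + F{\left(1861 \right)}} = \sqrt{\frac{1}{-4140727 + \frac{1206079}{984534}} + 1861^{2}} = \sqrt{\frac{1}{- \frac{4076685310139}{984534}} + 3463321} = \sqrt{- \frac{984534}{4076685310139} + 3463321} = \sqrt{\frac{14118869844994927085}{4076685310139}} = \frac{\sqrt{57558189292855319180394916214815}}{4076685310139}$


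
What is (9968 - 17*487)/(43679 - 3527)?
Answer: 563/13384 ≈ 0.042065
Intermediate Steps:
(9968 - 17*487)/(43679 - 3527) = (9968 - 8279)/40152 = 1689*(1/40152) = 563/13384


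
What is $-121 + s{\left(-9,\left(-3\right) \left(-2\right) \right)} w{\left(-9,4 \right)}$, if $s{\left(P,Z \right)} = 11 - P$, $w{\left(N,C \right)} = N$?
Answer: $-301$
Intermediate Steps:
$-121 + s{\left(-9,\left(-3\right) \left(-2\right) \right)} w{\left(-9,4 \right)} = -121 + \left(11 - -9\right) \left(-9\right) = -121 + \left(11 + 9\right) \left(-9\right) = -121 + 20 \left(-9\right) = -121 - 180 = -301$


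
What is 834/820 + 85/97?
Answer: 75299/39770 ≈ 1.8934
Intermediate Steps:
834/820 + 85/97 = 834*(1/820) + 85*(1/97) = 417/410 + 85/97 = 75299/39770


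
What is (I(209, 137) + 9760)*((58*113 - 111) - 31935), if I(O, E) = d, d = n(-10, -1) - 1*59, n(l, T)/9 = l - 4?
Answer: -244085900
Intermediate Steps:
n(l, T) = -36 + 9*l (n(l, T) = 9*(l - 4) = 9*(-4 + l) = -36 + 9*l)
d = -185 (d = (-36 + 9*(-10)) - 1*59 = (-36 - 90) - 59 = -126 - 59 = -185)
I(O, E) = -185
(I(209, 137) + 9760)*((58*113 - 111) - 31935) = (-185 + 9760)*((58*113 - 111) - 31935) = 9575*((6554 - 111) - 31935) = 9575*(6443 - 31935) = 9575*(-25492) = -244085900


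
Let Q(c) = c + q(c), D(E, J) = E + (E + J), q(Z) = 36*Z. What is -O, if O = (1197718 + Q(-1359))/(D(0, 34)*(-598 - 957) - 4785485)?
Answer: 229487/967671 ≈ 0.23715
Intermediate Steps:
D(E, J) = J + 2*E
Q(c) = 37*c (Q(c) = c + 36*c = 37*c)
O = -229487/967671 (O = (1197718 + 37*(-1359))/((34 + 2*0)*(-598 - 957) - 4785485) = (1197718 - 50283)/((34 + 0)*(-1555) - 4785485) = 1147435/(34*(-1555) - 4785485) = 1147435/(-52870 - 4785485) = 1147435/(-4838355) = 1147435*(-1/4838355) = -229487/967671 ≈ -0.23715)
-O = -1*(-229487/967671) = 229487/967671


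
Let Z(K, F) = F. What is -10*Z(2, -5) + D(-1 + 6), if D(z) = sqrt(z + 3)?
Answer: 50 + 2*sqrt(2) ≈ 52.828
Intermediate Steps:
D(z) = sqrt(3 + z)
-10*Z(2, -5) + D(-1 + 6) = -10*(-5) + sqrt(3 + (-1 + 6)) = 50 + sqrt(3 + 5) = 50 + sqrt(8) = 50 + 2*sqrt(2)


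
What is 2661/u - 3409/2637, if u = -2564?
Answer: -15757733/6761268 ≈ -2.3306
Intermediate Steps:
2661/u - 3409/2637 = 2661/(-2564) - 3409/2637 = 2661*(-1/2564) - 3409*1/2637 = -2661/2564 - 3409/2637 = -15757733/6761268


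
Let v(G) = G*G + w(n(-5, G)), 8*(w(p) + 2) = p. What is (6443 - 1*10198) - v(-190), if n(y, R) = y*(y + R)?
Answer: -319799/8 ≈ -39975.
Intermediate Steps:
n(y, R) = y*(R + y)
w(p) = -2 + p/8
v(G) = 9/8 + G**2 - 5*G/8 (v(G) = G*G + (-2 + (-5*(G - 5))/8) = G**2 + (-2 + (-5*(-5 + G))/8) = G**2 + (-2 + (25 - 5*G)/8) = G**2 + (-2 + (25/8 - 5*G/8)) = G**2 + (9/8 - 5*G/8) = 9/8 + G**2 - 5*G/8)
(6443 - 1*10198) - v(-190) = (6443 - 1*10198) - (9/8 + (-190)**2 - 5/8*(-190)) = (6443 - 10198) - (9/8 + 36100 + 475/4) = -3755 - 1*289759/8 = -3755 - 289759/8 = -319799/8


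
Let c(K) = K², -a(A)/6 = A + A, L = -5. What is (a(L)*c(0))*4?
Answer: 0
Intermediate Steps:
a(A) = -12*A (a(A) = -6*(A + A) = -12*A)
(a(L)*c(0))*4 = (-12*(-5)*0²)*4 = (60*0)*4 = 0*4 = 0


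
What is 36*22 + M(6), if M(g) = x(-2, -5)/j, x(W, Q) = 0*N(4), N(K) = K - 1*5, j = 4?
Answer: 792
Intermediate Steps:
N(K) = -5 + K (N(K) = K - 5 = -5 + K)
x(W, Q) = 0 (x(W, Q) = 0*(-5 + 4) = 0*(-1) = 0)
M(g) = 0 (M(g) = 0/4 = 0*(¼) = 0)
36*22 + M(6) = 36*22 + 0 = 792 + 0 = 792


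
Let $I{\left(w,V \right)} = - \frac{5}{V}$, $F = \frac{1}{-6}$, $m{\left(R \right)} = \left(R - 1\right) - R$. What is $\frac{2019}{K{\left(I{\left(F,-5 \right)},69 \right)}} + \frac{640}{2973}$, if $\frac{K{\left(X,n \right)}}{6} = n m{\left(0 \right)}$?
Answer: $- \frac{212501}{45586} \approx -4.6615$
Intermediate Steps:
$m{\left(R \right)} = -1$ ($m{\left(R \right)} = \left(-1 + R\right) - R = -1$)
$F = - \frac{1}{6} \approx -0.16667$
$K{\left(X,n \right)} = - 6 n$ ($K{\left(X,n \right)} = 6 n \left(-1\right) = 6 \left(- n\right) = - 6 n$)
$\frac{2019}{K{\left(I{\left(F,-5 \right)},69 \right)}} + \frac{640}{2973} = \frac{2019}{\left(-6\right) 69} + \frac{640}{2973} = \frac{2019}{-414} + 640 \cdot \frac{1}{2973} = 2019 \left(- \frac{1}{414}\right) + \frac{640}{2973} = - \frac{673}{138} + \frac{640}{2973} = - \frac{212501}{45586}$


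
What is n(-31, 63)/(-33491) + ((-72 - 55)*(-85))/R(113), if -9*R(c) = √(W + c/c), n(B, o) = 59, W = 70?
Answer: -59/33491 - 97155*√71/71 ≈ -11530.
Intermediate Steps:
R(c) = -√71/9 (R(c) = -√(70 + c/c)/9 = -√(70 + 1)/9 = -√71/9)
n(-31, 63)/(-33491) + ((-72 - 55)*(-85))/R(113) = 59/(-33491) + ((-72 - 55)*(-85))/((-√71/9)) = 59*(-1/33491) + (-127*(-85))*(-9*√71/71) = -59/33491 + 10795*(-9*√71/71) = -59/33491 - 97155*√71/71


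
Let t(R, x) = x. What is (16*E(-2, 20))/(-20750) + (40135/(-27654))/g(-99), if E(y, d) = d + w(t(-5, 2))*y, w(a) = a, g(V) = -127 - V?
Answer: 317288689/8033487000 ≈ 0.039496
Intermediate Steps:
E(y, d) = d + 2*y
(16*E(-2, 20))/(-20750) + (40135/(-27654))/g(-99) = (16*(20 + 2*(-2)))/(-20750) + (40135/(-27654))/(-127 - 1*(-99)) = (16*(20 - 4))*(-1/20750) + (40135*(-1/27654))/(-127 + 99) = (16*16)*(-1/20750) - 40135/27654/(-28) = 256*(-1/20750) - 40135/27654*(-1/28) = -128/10375 + 40135/774312 = 317288689/8033487000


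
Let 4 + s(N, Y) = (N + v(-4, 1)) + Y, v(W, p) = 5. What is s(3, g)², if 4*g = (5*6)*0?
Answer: 16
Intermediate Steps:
g = 0 (g = ((5*6)*0)/4 = (30*0)/4 = (¼)*0 = 0)
s(N, Y) = 1 + N + Y (s(N, Y) = -4 + ((N + 5) + Y) = -4 + ((5 + N) + Y) = -4 + (5 + N + Y) = 1 + N + Y)
s(3, g)² = (1 + 3 + 0)² = 4² = 16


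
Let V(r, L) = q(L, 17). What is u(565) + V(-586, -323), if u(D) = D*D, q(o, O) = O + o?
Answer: 318919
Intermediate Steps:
V(r, L) = 17 + L
u(D) = D**2
u(565) + V(-586, -323) = 565**2 + (17 - 323) = 319225 - 306 = 318919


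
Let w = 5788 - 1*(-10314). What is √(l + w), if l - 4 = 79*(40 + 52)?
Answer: √23374 ≈ 152.89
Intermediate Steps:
l = 7272 (l = 4 + 79*(40 + 52) = 4 + 79*92 = 4 + 7268 = 7272)
w = 16102 (w = 5788 + 10314 = 16102)
√(l + w) = √(7272 + 16102) = √23374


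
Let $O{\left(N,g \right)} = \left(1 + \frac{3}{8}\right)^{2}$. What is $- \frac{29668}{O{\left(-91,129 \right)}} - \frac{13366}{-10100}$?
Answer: $- \frac{9587888957}{611050} \approx -15691.0$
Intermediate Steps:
$O{\left(N,g \right)} = \frac{121}{64}$ ($O{\left(N,g \right)} = \left(1 + 3 \cdot \frac{1}{8}\right)^{2} = \left(1 + \frac{3}{8}\right)^{2} = \left(\frac{11}{8}\right)^{2} = \frac{121}{64}$)
$- \frac{29668}{O{\left(-91,129 \right)}} - \frac{13366}{-10100} = - \frac{29668}{\frac{121}{64}} - \frac{13366}{-10100} = \left(-29668\right) \frac{64}{121} - - \frac{6683}{5050} = - \frac{1898752}{121} + \frac{6683}{5050} = - \frac{9587888957}{611050}$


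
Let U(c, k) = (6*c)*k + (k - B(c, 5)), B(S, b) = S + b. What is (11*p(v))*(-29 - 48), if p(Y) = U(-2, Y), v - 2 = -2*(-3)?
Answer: 77077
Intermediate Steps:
v = 8 (v = 2 - 2*(-3) = 2 + 6 = 8)
U(c, k) = -5 + k - c + 6*c*k (U(c, k) = (6*c)*k + (k - (c + 5)) = 6*c*k + (k - (5 + c)) = 6*c*k + (k + (-5 - c)) = 6*c*k + (-5 + k - c) = -5 + k - c + 6*c*k)
p(Y) = -3 - 11*Y (p(Y) = -5 + Y - 1*(-2) + 6*(-2)*Y = -5 + Y + 2 - 12*Y = -3 - 11*Y)
(11*p(v))*(-29 - 48) = (11*(-3 - 11*8))*(-29 - 48) = (11*(-3 - 88))*(-77) = (11*(-91))*(-77) = -1001*(-77) = 77077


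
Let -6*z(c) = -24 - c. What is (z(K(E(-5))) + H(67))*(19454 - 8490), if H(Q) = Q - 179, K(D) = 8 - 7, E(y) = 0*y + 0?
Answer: -3546854/3 ≈ -1.1823e+6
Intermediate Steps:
E(y) = 0 (E(y) = 0 + 0 = 0)
K(D) = 1
H(Q) = -179 + Q
z(c) = 4 + c/6 (z(c) = -(-24 - c)/6 = 4 + c/6)
(z(K(E(-5))) + H(67))*(19454 - 8490) = ((4 + (1/6)*1) + (-179 + 67))*(19454 - 8490) = ((4 + 1/6) - 112)*10964 = (25/6 - 112)*10964 = -647/6*10964 = -3546854/3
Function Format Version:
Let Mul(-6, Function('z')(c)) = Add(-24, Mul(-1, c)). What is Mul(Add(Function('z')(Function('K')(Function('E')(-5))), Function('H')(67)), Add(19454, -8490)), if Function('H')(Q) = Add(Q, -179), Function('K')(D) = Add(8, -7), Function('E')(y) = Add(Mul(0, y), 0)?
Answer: Rational(-3546854, 3) ≈ -1.1823e+6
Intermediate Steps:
Function('E')(y) = 0 (Function('E')(y) = Add(0, 0) = 0)
Function('K')(D) = 1
Function('H')(Q) = Add(-179, Q)
Function('z')(c) = Add(4, Mul(Rational(1, 6), c)) (Function('z')(c) = Mul(Rational(-1, 6), Add(-24, Mul(-1, c))) = Add(4, Mul(Rational(1, 6), c)))
Mul(Add(Function('z')(Function('K')(Function('E')(-5))), Function('H')(67)), Add(19454, -8490)) = Mul(Add(Add(4, Mul(Rational(1, 6), 1)), Add(-179, 67)), Add(19454, -8490)) = Mul(Add(Add(4, Rational(1, 6)), -112), 10964) = Mul(Add(Rational(25, 6), -112), 10964) = Mul(Rational(-647, 6), 10964) = Rational(-3546854, 3)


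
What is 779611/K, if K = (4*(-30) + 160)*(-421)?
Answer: -779611/16840 ≈ -46.295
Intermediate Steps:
K = -16840 (K = (-120 + 160)*(-421) = 40*(-421) = -16840)
779611/K = 779611/(-16840) = 779611*(-1/16840) = -779611/16840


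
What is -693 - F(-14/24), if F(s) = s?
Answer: -8309/12 ≈ -692.42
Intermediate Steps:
-693 - F(-14/24) = -693 - (-14)/24 = -693 - 1*(-7/12) = -693 + 7/12 = -8309/12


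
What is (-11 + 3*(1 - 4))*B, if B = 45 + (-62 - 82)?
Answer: 1980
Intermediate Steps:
B = -99 (B = 45 - 144 = -99)
(-11 + 3*(1 - 4))*B = (-11 + 3*(1 - 4))*(-99) = (-11 + 3*(-3))*(-99) = (-11 - 9)*(-99) = -20*(-99) = 1980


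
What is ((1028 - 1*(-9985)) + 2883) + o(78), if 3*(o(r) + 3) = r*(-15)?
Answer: 13503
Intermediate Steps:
o(r) = -3 - 5*r (o(r) = -3 + (r*(-15))/3 = -3 + (-15*r)/3 = -3 - 5*r)
((1028 - 1*(-9985)) + 2883) + o(78) = ((1028 - 1*(-9985)) + 2883) + (-3 - 5*78) = ((1028 + 9985) + 2883) + (-3 - 390) = (11013 + 2883) - 393 = 13896 - 393 = 13503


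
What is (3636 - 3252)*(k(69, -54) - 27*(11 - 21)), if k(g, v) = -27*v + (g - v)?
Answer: 710784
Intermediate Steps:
k(g, v) = g - 28*v
(3636 - 3252)*(k(69, -54) - 27*(11 - 21)) = (3636 - 3252)*((69 - 28*(-54)) - 27*(11 - 21)) = 384*((69 + 1512) - 27*(-10)) = 384*(1581 + 270) = 384*1851 = 710784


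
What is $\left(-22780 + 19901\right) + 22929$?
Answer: $20050$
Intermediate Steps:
$\left(-22780 + 19901\right) + 22929 = -2879 + 22929 = 20050$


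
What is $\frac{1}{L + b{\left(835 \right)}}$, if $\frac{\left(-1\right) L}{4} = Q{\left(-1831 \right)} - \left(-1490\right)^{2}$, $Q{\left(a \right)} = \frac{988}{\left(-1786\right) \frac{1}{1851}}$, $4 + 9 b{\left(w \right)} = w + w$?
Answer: $\frac{423}{3758220038} \approx 1.1255 \cdot 10^{-7}$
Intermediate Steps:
$b{\left(w \right)} = - \frac{4}{9} + \frac{2 w}{9}$ ($b{\left(w \right)} = - \frac{4}{9} + \frac{w + w}{9} = - \frac{4}{9} + \frac{2 w}{9}$)
$Q{\left(a \right)} = - \frac{48126}{47}$ ($Q{\left(a \right)} = \frac{988}{\left(-1786\right) \frac{1}{1851}} = \frac{988}{- \frac{1786}{1851}} = 988 \left(- \frac{1851}{1786}\right) = - \frac{48126}{47}$)
$L = \frac{417571304}{47}$ ($L = - 4 \left(- \frac{48126}{47} - \left(-1490\right)^{2}\right) = - 4 \left(- \frac{48126}{47} - 2220100\right) = \left(-4\right) \left(- \frac{104392826}{47}\right) = \frac{417571304}{47} \approx 8.8845 \cdot 10^{6}$)
$\frac{1}{L + b{\left(835 \right)}} = \frac{1}{\frac{417571304}{47} + \left(- \frac{4}{9} + \frac{2}{9} \cdot 835\right)} = \frac{1}{\frac{417571304}{47} + \left(- \frac{4}{9} + \frac{1670}{9}\right)} = \frac{1}{\frac{417571304}{47} + \frac{1666}{9}} = \frac{1}{\frac{3758220038}{423}} = \frac{423}{3758220038}$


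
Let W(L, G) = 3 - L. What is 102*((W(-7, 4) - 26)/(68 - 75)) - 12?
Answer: 1548/7 ≈ 221.14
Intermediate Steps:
102*((W(-7, 4) - 26)/(68 - 75)) - 12 = 102*(((3 - 1*(-7)) - 26)/(68 - 75)) - 12 = 102*(((3 + 7) - 26)/(-7)) - 12 = 102*((10 - 26)*(-⅐)) - 12 = 102*(-16*(-⅐)) - 12 = 102*(16/7) - 12 = 1632/7 - 12 = 1548/7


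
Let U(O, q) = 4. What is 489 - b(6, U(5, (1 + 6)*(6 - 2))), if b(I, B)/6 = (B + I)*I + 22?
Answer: -3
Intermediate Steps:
b(I, B) = 132 + 6*I*(B + I) (b(I, B) = 6*((B + I)*I + 22) = 6*(I*(B + I) + 22) = 6*(22 + I*(B + I)) = 132 + 6*I*(B + I))
489 - b(6, U(5, (1 + 6)*(6 - 2))) = 489 - (132 + 6*6² + 6*4*6) = 489 - (132 + 6*36 + 144) = 489 - (132 + 216 + 144) = 489 - 1*492 = 489 - 492 = -3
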